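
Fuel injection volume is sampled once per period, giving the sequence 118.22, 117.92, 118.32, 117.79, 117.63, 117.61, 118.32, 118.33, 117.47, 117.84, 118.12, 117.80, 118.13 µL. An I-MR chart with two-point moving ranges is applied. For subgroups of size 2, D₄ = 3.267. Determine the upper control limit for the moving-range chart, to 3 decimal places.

1.168

Moving ranges: 0.30, 0.40, 0.53, 0.16, 0.02, 0.71, 0.01, 0.86, 0.37, 0.28, 0.32, 0.33; M̄R̄ = 4.2900 / 12 = 0.3575
UCL_MR = D₄·M̄R̄ = 3.267 × 0.3575 = 1.1680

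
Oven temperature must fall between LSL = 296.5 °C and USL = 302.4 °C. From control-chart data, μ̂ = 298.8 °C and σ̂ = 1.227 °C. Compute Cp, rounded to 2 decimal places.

0.80

Cp = (USL − LSL) / (6σ̂) = (302.4 − 296.5) / (6 × 1.227) = 5.9000 / 7.3620 = 0.8014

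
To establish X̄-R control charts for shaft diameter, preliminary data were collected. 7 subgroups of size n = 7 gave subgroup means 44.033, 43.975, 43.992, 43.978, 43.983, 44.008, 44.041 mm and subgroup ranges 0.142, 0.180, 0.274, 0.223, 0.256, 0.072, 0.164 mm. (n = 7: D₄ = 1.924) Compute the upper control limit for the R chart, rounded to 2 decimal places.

0.36

R̄ = (0.142 + 0.180 + 0.274 + 0.223 + 0.256 + 0.072 + 0.164) / 7 = 1.3110 / 7 = 0.1873
UCL_R = D₄·R̄ = 1.924 × 0.1873 = 0.3603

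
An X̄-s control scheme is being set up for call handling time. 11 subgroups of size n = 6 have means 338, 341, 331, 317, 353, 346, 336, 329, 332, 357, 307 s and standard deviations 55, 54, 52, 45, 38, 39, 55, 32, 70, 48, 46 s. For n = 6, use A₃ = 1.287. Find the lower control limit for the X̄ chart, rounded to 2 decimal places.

272.70

X̄̄ = (338 + 341 + 331 + 317 + 353 + 346 + 336 + 329 + 332 + 357 + 307) / 11 = 335.1818
s̄ = (55 + 54 + 52 + 45 + 38 + 39 + 55 + 32 + 70 + 48 + 46) / 11 = 48.5455
LCL = X̄̄ − A₃·s̄ = 335.1818 − 1.287 × 48.5455 = 272.7038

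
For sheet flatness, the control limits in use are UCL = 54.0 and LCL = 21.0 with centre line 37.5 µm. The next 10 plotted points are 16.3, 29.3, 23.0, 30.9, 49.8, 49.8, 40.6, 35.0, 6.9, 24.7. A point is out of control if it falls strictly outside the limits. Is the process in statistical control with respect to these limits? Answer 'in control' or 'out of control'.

out of control

Compare each point to [21.0, 54.0]: sample 1 = 16.3 < LCL; sample 9 = 6.9 < LCL.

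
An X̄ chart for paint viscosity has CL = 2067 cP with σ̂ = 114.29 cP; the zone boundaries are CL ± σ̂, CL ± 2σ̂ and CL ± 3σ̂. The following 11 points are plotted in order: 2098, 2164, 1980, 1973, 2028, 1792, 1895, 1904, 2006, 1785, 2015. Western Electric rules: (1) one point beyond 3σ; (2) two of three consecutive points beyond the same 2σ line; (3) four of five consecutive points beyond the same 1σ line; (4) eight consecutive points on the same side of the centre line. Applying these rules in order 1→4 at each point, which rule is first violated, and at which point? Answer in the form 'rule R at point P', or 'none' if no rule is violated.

Zone of each point (C = within 1σ̂, B = 1σ̂–2σ̂, A = 2σ̂–3σ̂, * = beyond 3σ̂; sign = side of CL): 1:+C, 2:+C, 3:-C, 4:-C, 5:-C, 6:-A, 7:-B, 8:-B, 9:-C, 10:-A, 11:-C
Rule 3 (four of five consecutive points beyond the same 1σ limit) is satisfied at point 10.

rule 3 at point 10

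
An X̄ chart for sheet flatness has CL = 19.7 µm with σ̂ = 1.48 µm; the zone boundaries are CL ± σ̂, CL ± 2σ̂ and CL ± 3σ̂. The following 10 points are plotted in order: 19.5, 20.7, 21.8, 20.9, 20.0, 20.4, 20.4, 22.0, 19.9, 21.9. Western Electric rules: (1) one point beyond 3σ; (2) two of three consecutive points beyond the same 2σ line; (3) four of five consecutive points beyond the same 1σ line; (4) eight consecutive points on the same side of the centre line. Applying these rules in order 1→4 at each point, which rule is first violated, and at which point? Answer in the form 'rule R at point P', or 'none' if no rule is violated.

rule 4 at point 9

Zone of each point (C = within 1σ̂, B = 1σ̂–2σ̂, A = 2σ̂–3σ̂, * = beyond 3σ̂; sign = side of CL): 1:-C, 2:+C, 3:+B, 4:+C, 5:+C, 6:+C, 7:+C, 8:+B, 9:+C, 10:+B
Rule 4 (eight consecutive points on the same side of the centre line) is satisfied at point 9.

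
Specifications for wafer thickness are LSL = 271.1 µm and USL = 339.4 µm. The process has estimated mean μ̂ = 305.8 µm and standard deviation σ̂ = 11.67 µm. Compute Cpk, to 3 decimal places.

0.960

Cpu = (USL − μ̂) / (3σ̂) = (339.4 − 305.8) / (3 × 11.67) = 0.9597; Cpl = (μ̂ − LSL) / (3σ̂) = (305.8 − 271.1) / (3 × 11.67) = 0.9911; Cpk = min(Cpu, Cpl) = 0.9597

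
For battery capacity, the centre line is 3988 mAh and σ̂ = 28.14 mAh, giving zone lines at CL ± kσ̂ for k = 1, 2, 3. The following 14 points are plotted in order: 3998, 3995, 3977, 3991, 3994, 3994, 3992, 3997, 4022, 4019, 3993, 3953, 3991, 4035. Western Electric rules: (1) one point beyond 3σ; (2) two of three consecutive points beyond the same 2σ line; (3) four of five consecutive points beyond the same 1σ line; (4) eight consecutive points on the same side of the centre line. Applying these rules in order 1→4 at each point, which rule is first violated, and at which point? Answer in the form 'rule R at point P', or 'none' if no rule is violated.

Zone of each point (C = within 1σ̂, B = 1σ̂–2σ̂, A = 2σ̂–3σ̂, * = beyond 3σ̂; sign = side of CL): 1:+C, 2:+C, 3:-C, 4:+C, 5:+C, 6:+C, 7:+C, 8:+C, 9:+B, 10:+B, 11:+C, 12:-B, 13:+C, 14:+B
Rule 4 (eight consecutive points on the same side of the centre line) is satisfied at point 11.

rule 4 at point 11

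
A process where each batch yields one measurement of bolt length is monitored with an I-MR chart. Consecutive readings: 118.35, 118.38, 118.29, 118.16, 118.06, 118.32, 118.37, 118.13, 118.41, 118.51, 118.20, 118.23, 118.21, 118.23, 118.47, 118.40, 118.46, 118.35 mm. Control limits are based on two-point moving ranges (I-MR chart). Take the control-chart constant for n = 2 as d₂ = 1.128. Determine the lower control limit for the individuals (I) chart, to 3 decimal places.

117.972

X̄ = (118.35 + 118.38 + 118.29 + 118.16 + 118.06 + 118.32 + 118.37 + 118.13 + 118.41 + 118.51 + 118.20 + 118.23 + 118.21 + 118.23 + 118.47 + 118.40 + 118.46 + 118.35) / 18 = 118.3072
Moving ranges: 0.03, 0.09, 0.13, 0.10, 0.26, 0.05, 0.24, 0.28, 0.10, 0.31, 0.03, 0.02, 0.02, 0.24, 0.07, 0.06, 0.11; M̄R̄ = 2.1400 / 17 = 0.1259
LCL = X̄ − 3·M̄R̄/d₂ = 118.3072 − 3 × 0.1259 / 1.128 = 117.9724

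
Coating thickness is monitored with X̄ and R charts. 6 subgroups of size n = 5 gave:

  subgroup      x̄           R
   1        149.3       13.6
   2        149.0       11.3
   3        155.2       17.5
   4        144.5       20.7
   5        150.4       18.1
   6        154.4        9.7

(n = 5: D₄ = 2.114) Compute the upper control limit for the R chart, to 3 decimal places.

R̄ = (13.6 + 11.3 + 17.5 + 20.7 + 18.1 + 9.7) / 6 = 90.9000 / 6 = 15.1500
UCL_R = D₄·R̄ = 2.114 × 15.1500 = 32.0271

32.027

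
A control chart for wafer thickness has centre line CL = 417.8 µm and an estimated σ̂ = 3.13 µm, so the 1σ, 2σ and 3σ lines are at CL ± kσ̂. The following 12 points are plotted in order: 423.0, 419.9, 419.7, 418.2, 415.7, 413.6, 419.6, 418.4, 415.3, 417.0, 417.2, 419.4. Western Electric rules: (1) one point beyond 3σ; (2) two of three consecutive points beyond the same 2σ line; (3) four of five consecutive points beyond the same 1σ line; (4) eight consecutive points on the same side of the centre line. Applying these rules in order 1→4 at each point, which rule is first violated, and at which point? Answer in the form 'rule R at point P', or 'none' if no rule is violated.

none

Zone of each point (C = within 1σ̂, B = 1σ̂–2σ̂, A = 2σ̂–3σ̂, * = beyond 3σ̂; sign = side of CL): 1:+B, 2:+C, 3:+C, 4:+C, 5:-C, 6:-B, 7:+C, 8:+C, 9:-C, 10:-C, 11:-C, 12:+C
No rule fires across all 12 points.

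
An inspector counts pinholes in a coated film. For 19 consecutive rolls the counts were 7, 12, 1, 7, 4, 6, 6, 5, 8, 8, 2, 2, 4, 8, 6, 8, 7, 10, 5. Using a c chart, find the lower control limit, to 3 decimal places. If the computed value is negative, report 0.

0.000

c̄ = (7 + 12 + 1 + 7 + 4 + 6 + 6 + 5 + 8 + 8 + 2 + 2 + 4 + 8 + 6 + 8 + 7 + 10 + 5) / 19 = 116 / 19 = 6.1053
LCL = c̄ − 3√c̄ = 6.1053 − 3 × 2.4709 = -1.3074 → 0 (cannot be negative)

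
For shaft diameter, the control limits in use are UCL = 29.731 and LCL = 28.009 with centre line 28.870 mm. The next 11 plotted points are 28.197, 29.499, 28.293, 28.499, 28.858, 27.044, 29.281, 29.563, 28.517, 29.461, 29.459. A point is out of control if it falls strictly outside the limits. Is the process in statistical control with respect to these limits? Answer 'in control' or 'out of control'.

Compare each point to [28.009, 29.731]: sample 6 = 27.044 < LCL.

out of control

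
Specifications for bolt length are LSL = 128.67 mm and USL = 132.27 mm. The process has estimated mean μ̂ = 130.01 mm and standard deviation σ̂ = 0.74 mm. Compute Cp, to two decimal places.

Cp = (USL − LSL) / (6σ̂) = (132.27 − 128.67) / (6 × 0.74) = 3.6000 / 4.4400 = 0.8108

0.81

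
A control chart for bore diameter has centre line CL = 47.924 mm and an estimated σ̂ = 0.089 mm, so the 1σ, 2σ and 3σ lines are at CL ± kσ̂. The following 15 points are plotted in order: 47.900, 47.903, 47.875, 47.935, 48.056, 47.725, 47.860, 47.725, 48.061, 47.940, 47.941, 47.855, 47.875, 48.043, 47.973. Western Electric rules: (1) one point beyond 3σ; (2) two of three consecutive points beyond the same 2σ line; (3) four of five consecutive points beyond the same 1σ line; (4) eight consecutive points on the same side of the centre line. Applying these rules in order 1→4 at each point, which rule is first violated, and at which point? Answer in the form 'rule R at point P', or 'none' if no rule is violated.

rule 2 at point 8

Zone of each point (C = within 1σ̂, B = 1σ̂–2σ̂, A = 2σ̂–3σ̂, * = beyond 3σ̂; sign = side of CL): 1:-C, 2:-C, 3:-C, 4:+C, 5:+B, 6:-A, 7:-C, 8:-A, 9:+B, 10:+C, 11:+C, 12:-C, 13:-C, 14:+B, 15:+C
Rule 2 (two of three consecutive points beyond the same 2σ limit) is satisfied at point 8.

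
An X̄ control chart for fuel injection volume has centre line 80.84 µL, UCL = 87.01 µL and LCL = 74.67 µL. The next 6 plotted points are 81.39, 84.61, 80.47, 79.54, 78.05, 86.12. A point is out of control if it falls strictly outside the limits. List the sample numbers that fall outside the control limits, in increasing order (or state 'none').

All 6 points lie within [74.67, 87.01].

none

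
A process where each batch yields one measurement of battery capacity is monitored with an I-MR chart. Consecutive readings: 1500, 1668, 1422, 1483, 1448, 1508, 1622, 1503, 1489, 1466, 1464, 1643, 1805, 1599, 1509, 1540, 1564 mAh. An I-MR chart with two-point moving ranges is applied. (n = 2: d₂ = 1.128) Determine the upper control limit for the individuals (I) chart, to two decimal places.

1798.10

X̄ = (1500 + 1668 + 1422 + 1483 + 1448 + 1508 + 1622 + 1503 + 1489 + 1466 + 1464 + 1643 + 1805 + 1599 + 1509 + 1540 + 1564) / 17 = 1543.1176
Moving ranges: 168, 246, 61, 35, 60, 114, 119, 14, 23, 2, 179, 162, 206, 90, 31, 24; M̄R̄ = 1534.0000 / 16 = 95.8750
UCL = X̄ + 3·M̄R̄/d₂ = 1543.1176 + 3 × 95.8750 / 1.128 = 1798.1043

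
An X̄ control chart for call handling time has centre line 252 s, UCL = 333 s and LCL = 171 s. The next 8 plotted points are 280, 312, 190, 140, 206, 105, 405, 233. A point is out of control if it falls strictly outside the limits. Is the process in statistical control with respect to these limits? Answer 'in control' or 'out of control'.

out of control

Compare each point to [171, 333]: sample 4 = 140 < LCL; sample 6 = 105 < LCL; sample 7 = 405 > UCL.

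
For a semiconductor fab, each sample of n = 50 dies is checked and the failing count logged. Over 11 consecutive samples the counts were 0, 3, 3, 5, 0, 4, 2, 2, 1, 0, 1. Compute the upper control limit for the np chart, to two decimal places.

5.97

p̄ = Σdᵢ / (k·n) = 21 / (11 × 50) = 0.03818
UCL = np̄ + 3·√(np̄(1−p̄)) = 1.9091 + 3 × √(1.9091×0.96182) = 1.9091 + 3 × 1.3551 = 5.9743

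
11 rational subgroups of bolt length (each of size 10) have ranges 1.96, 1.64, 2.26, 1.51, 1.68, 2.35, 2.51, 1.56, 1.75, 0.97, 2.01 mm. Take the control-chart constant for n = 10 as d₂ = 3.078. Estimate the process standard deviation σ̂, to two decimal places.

0.60

R̄ = (1.96 + 1.64 + 2.26 + 1.51 + 1.68 + 2.35 + 2.51 + 1.56 + 1.75 + 0.97 + 2.01) / 11 = 1.8364
σ̂ = R̄ / d₂ = 1.8364 / 3.078 = 0.5966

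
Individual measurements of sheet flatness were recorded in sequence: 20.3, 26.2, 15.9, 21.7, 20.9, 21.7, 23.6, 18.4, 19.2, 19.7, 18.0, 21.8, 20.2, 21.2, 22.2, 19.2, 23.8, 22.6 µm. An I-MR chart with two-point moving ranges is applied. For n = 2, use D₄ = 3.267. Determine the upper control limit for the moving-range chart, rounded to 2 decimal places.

9.59

Moving ranges: 5.9, 10.3, 5.8, 0.8, 0.8, 1.9, 5.2, 0.8, 0.5, 1.7, 3.8, 1.6, 1.0, 1.0, 3.0, 4.6, 1.2; M̄R̄ = 49.9000 / 17 = 2.9353
UCL_MR = D₄·M̄R̄ = 3.267 × 2.9353 = 9.5896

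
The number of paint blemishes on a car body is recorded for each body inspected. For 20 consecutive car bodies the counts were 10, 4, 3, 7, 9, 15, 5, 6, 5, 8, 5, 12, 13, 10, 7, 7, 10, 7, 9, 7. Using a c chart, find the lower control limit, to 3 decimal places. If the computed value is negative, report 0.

c̄ = (10 + 4 + 3 + 7 + 9 + 15 + 5 + 6 + 5 + 8 + 5 + 12 + 13 + 10 + 7 + 7 + 10 + 7 + 9 + 7) / 20 = 159 / 20 = 7.9500
LCL = c̄ − 3√c̄ = 7.9500 − 3 × 2.8196 = -0.5087 → 0 (cannot be negative)

0.000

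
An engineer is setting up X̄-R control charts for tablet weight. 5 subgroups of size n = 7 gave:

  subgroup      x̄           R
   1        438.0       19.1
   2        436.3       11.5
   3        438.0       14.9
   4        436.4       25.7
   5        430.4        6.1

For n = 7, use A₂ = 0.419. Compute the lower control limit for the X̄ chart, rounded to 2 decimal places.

429.34

X̄̄ = (438.0 + 436.3 + 438.0 + 436.4 + 430.4) / 5 = 2179.1000 / 5 = 435.8200
R̄ = (19.1 + 11.5 + 14.9 + 25.7 + 6.1) / 5 = 77.3000 / 5 = 15.4600
LCL = X̄̄ − A₂·R̄ = 435.8200 − 0.419 × 15.4600 = 429.3423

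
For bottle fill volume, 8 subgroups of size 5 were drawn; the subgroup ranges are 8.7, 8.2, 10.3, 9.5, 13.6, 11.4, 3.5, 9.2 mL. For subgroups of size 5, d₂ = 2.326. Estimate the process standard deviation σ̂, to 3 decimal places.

3.998

R̄ = (8.7 + 8.2 + 10.3 + 9.5 + 13.6 + 11.4 + 3.5 + 9.2) / 8 = 9.3000
σ̂ = R̄ / d₂ = 9.3000 / 2.326 = 3.9983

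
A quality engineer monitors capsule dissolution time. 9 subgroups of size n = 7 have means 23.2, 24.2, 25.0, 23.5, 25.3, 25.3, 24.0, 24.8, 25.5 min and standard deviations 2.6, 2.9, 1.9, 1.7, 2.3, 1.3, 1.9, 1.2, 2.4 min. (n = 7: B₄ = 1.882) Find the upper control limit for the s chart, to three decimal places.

s̄ = (2.6 + 2.9 + 1.9 + 1.7 + 2.3 + 1.3 + 1.9 + 1.2 + 2.4) / 9 = 2.0222
UCL_s = B₄·s̄ = 1.882 × 2.0222 = 3.8058

3.806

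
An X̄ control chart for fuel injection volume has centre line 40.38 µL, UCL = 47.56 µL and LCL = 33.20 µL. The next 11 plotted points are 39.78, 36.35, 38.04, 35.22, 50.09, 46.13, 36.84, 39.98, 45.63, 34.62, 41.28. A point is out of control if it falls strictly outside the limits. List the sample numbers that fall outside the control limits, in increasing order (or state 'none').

5

Compare each point to [33.20, 47.56]: sample 5 = 50.09 > UCL.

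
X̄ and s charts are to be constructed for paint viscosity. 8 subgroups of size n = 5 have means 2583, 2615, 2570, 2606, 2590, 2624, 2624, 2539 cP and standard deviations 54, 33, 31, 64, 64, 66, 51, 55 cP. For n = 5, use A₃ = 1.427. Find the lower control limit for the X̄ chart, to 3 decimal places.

X̄̄ = (2583 + 2615 + 2570 + 2606 + 2590 + 2624 + 2624 + 2539) / 8 = 2593.8750
s̄ = (54 + 33 + 31 + 64 + 64 + 66 + 51 + 55) / 8 = 52.2500
LCL = X̄̄ − A₃·s̄ = 2593.8750 − 1.427 × 52.2500 = 2519.3142

2519.314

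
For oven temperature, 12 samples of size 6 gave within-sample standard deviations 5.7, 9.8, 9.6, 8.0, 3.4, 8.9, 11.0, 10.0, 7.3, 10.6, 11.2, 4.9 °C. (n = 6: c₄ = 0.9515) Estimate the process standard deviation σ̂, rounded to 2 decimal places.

s̄ = (5.7 + 9.8 + 9.6 + 8.0 + 3.4 + 8.9 + 11.0 + 10.0 + 7.3 + 10.6 + 11.2 + 4.9) / 12 = 8.3667
σ̂ = s̄ / c₄ = 8.3667 / 0.9515 = 8.7931

8.79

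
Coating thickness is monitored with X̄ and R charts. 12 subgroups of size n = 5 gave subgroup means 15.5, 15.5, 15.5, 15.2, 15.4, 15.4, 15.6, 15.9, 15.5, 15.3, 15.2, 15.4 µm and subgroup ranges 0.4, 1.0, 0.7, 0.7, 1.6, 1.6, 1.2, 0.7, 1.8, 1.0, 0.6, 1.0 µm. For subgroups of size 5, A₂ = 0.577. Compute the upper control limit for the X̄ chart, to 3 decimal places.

16.041

X̄̄ = (15.5 + 15.5 + 15.5 + 15.2 + 15.4 + 15.4 + 15.6 + 15.9 + 15.5 + 15.3 + 15.2 + 15.4) / 12 = 185.4000 / 12 = 15.4500
R̄ = (0.4 + 1.0 + 0.7 + 0.7 + 1.6 + 1.6 + 1.2 + 0.7 + 1.8 + 1.0 + 0.6 + 1.0) / 12 = 12.3000 / 12 = 1.0250
UCL = X̄̄ + A₂·R̄ = 15.4500 + 0.577 × 1.0250 = 16.0414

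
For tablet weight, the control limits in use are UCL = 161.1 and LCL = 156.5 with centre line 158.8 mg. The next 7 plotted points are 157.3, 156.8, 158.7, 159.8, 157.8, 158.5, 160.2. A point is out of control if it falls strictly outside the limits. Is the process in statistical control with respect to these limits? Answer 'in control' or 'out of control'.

in control

All 7 points lie within [156.5, 161.1].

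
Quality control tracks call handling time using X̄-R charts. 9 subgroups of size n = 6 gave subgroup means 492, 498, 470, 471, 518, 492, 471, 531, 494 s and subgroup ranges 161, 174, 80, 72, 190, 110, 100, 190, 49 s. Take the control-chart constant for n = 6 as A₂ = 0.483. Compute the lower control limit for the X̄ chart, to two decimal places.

X̄̄ = (492 + 498 + 470 + 471 + 518 + 492 + 471 + 531 + 494) / 9 = 4437.0000 / 9 = 493.0000
R̄ = (161 + 174 + 80 + 72 + 190 + 110 + 100 + 190 + 49) / 9 = 1126.0000 / 9 = 125.1111
LCL = X̄̄ − A₂·R̄ = 493.0000 − 0.483 × 125.1111 = 432.5713

432.57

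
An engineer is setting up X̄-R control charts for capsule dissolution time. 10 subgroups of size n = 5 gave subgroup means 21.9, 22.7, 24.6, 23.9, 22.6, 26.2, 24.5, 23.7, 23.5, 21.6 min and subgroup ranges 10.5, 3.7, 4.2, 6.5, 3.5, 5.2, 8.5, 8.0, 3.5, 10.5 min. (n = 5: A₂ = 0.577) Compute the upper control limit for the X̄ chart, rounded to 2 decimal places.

27.22

X̄̄ = (21.9 + 22.7 + 24.6 + 23.9 + 22.6 + 26.2 + 24.5 + 23.7 + 23.5 + 21.6) / 10 = 235.2000 / 10 = 23.5200
R̄ = (10.5 + 3.7 + 4.2 + 6.5 + 3.5 + 5.2 + 8.5 + 8.0 + 3.5 + 10.5) / 10 = 64.1000 / 10 = 6.4100
UCL = X̄̄ + A₂·R̄ = 23.5200 + 0.577 × 6.4100 = 27.2186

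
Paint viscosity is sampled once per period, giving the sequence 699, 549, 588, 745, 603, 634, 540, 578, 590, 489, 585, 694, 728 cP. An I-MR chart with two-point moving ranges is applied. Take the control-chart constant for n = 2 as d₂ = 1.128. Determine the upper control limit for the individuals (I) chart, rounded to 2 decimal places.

X̄ = (699 + 549 + 588 + 745 + 603 + 634 + 540 + 578 + 590 + 489 + 585 + 694 + 728) / 13 = 617.0769
Moving ranges: 150, 39, 157, 142, 31, 94, 38, 12, 101, 96, 109, 34; M̄R̄ = 1003.0000 / 12 = 83.5833
UCL = X̄ + 3·M̄R̄/d₂ = 617.0769 + 3 × 83.5833 / 1.128 = 839.3730

839.37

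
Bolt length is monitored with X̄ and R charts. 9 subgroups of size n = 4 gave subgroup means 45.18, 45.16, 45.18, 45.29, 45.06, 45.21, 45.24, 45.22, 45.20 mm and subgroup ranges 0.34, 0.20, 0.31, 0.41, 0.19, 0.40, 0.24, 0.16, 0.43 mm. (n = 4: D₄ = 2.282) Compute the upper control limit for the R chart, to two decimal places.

R̄ = (0.34 + 0.20 + 0.31 + 0.41 + 0.19 + 0.40 + 0.24 + 0.16 + 0.43) / 9 = 2.6800 / 9 = 0.2978
UCL_R = D₄·R̄ = 2.282 × 0.2978 = 0.6795

0.68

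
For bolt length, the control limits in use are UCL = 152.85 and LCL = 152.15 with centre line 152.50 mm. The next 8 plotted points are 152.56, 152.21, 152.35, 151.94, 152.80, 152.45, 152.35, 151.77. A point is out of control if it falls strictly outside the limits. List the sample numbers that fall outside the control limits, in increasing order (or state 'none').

Compare each point to [152.15, 152.85]: sample 4 = 151.94 < LCL; sample 8 = 151.77 < LCL.

4, 8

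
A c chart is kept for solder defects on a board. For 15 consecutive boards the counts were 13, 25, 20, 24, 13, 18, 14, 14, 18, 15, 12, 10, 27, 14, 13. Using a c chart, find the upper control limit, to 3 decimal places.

28.914

c̄ = (13 + 25 + 20 + 24 + 13 + 18 + 14 + 14 + 18 + 15 + 12 + 10 + 27 + 14 + 13) / 15 = 250 / 15 = 16.6667
UCL = c̄ + 3√c̄ = 16.6667 + 3 × √16.6667 = 16.6667 + 3 × 4.0825 = 28.9141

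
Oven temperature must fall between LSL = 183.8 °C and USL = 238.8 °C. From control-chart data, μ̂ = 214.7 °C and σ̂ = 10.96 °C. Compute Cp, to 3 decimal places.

Cp = (USL − LSL) / (6σ̂) = (238.8 − 183.8) / (6 × 10.96) = 55.0000 / 65.7600 = 0.8364

0.836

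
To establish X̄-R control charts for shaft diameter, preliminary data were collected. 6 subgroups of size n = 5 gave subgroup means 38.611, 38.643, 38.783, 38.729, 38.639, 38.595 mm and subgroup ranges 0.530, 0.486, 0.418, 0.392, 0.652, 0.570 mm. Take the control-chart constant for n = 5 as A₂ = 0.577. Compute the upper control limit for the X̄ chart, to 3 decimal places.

X̄̄ = (38.611 + 38.643 + 38.783 + 38.729 + 38.639 + 38.595) / 6 = 232.0000 / 6 = 38.6667
R̄ = (0.530 + 0.486 + 0.418 + 0.392 + 0.652 + 0.570) / 6 = 3.0480 / 6 = 0.5080
UCL = X̄̄ + A₂·R̄ = 38.6667 + 0.577 × 0.5080 = 38.9598

38.960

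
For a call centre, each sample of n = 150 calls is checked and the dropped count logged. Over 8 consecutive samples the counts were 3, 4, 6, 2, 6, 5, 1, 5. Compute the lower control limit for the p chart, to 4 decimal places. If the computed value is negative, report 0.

0.0000

p̄ = Σdᵢ / (k·n) = 32 / (8 × 150) = 0.02667
LCL = p̄ − 3·√(p̄(1−p̄)/n) = 0.02667 − 3 × 0.01315 = -0.01280 → 0 (negative, so LCL = 0)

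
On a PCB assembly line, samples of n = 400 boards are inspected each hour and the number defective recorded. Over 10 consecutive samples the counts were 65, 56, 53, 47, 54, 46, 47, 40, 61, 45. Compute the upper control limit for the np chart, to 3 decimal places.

p̄ = Σdᵢ / (k·n) = 514 / (10 × 400) = 0.12850
UCL = np̄ + 3·√(np̄(1−p̄)) = 51.4000 + 3 × √(51.4000×0.87150) = 51.4000 + 3 × 6.6929 = 71.4787

71.479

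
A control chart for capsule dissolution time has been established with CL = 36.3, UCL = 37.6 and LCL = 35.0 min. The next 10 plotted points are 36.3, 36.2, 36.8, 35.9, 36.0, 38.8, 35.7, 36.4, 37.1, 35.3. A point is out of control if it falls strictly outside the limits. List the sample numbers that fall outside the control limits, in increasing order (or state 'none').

Compare each point to [35.0, 37.6]: sample 6 = 38.8 > UCL.

6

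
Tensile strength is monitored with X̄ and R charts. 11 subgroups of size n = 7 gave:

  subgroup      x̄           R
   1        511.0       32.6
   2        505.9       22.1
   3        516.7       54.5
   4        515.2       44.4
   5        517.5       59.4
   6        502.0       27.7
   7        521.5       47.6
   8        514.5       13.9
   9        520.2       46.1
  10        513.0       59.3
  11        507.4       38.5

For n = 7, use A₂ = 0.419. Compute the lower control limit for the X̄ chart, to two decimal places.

X̄̄ = (511.0 + 505.9 + 516.7 + 515.2 + 517.5 + 502.0 + 521.5 + 514.5 + 520.2 + 513.0 + 507.4) / 11 = 5644.9000 / 11 = 513.1727
R̄ = (32.6 + 22.1 + 54.5 + 44.4 + 59.4 + 27.7 + 47.6 + 13.9 + 46.1 + 59.3 + 38.5) / 11 = 446.1000 / 11 = 40.5545
LCL = X̄̄ − A₂·R̄ = 513.1727 − 0.419 × 40.5545 = 496.1804

496.18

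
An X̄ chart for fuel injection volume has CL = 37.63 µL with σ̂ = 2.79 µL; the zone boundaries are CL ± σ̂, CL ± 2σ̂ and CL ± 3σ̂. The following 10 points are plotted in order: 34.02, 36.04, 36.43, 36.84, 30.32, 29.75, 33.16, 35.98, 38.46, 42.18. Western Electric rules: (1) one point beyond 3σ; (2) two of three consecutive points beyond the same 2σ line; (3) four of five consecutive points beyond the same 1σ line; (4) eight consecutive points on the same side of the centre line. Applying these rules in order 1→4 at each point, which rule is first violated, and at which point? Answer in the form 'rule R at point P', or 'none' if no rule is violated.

rule 2 at point 6

Zone of each point (C = within 1σ̂, B = 1σ̂–2σ̂, A = 2σ̂–3σ̂, * = beyond 3σ̂; sign = side of CL): 1:-B, 2:-C, 3:-C, 4:-C, 5:-A, 6:-A, 7:-B, 8:-C, 9:+C, 10:+B
Rule 2 (two of three consecutive points beyond the same 2σ limit) is satisfied at point 6.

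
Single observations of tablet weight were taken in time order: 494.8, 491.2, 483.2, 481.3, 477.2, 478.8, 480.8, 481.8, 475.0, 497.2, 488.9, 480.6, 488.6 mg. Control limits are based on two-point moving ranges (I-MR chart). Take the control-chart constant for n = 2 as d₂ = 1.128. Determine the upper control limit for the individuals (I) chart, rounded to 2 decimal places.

X̄ = (494.8 + 491.2 + 483.2 + 481.3 + 477.2 + 478.8 + 480.8 + 481.8 + 475.0 + 497.2 + 488.9 + 480.6 + 488.6) / 13 = 484.5692
Moving ranges: 3.6, 8.0, 1.9, 4.1, 1.6, 2.0, 1.0, 6.8, 22.2, 8.3, 8.3, 8.0; M̄R̄ = 75.8000 / 12 = 6.3167
UCL = X̄ + 3·M̄R̄/d₂ = 484.5692 + 3 × 6.3167 / 1.128 = 501.3689

501.37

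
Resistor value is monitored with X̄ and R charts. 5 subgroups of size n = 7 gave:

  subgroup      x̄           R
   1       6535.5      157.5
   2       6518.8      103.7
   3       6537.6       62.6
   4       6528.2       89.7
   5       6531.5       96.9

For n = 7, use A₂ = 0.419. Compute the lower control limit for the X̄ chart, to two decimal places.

6487.55

X̄̄ = (6535.5 + 6518.8 + 6537.6 + 6528.2 + 6531.5) / 5 = 32651.6000 / 5 = 6530.3200
R̄ = (157.5 + 103.7 + 62.6 + 89.7 + 96.9) / 5 = 510.4000 / 5 = 102.0800
LCL = X̄̄ − A₂·R̄ = 6530.3200 − 0.419 × 102.0800 = 6487.5485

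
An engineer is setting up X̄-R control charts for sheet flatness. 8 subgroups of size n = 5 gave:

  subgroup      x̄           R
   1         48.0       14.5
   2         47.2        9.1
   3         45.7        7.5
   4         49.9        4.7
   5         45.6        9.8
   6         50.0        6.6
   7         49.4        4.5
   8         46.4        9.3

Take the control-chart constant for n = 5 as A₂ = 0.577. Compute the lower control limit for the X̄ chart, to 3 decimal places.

43.015

X̄̄ = (48.0 + 47.2 + 45.7 + 49.9 + 45.6 + 50.0 + 49.4 + 46.4) / 8 = 382.2000 / 8 = 47.7750
R̄ = (14.5 + 9.1 + 7.5 + 4.7 + 9.8 + 6.6 + 4.5 + 9.3) / 8 = 66.0000 / 8 = 8.2500
LCL = X̄̄ − A₂·R̄ = 47.7750 − 0.577 × 8.2500 = 43.0147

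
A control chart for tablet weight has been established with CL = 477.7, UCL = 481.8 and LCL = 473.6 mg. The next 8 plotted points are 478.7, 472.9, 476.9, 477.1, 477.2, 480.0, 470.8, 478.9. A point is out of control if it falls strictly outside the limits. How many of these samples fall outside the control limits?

2

Compare each point to [473.6, 481.8]: sample 2 = 472.9 < LCL; sample 7 = 470.8 < LCL.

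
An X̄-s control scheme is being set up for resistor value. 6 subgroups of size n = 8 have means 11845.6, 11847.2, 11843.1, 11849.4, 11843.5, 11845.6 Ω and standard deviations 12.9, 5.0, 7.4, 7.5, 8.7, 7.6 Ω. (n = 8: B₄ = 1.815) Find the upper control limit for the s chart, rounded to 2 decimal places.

14.85

s̄ = (12.9 + 5.0 + 7.4 + 7.5 + 8.7 + 7.6) / 6 = 8.1833
UCL_s = B₄·s̄ = 1.815 × 8.1833 = 14.8528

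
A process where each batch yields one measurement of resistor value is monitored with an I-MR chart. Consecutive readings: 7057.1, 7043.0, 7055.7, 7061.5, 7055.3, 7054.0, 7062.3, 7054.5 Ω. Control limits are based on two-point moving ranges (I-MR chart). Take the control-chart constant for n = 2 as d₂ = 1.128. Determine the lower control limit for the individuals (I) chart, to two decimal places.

X̄ = (7057.1 + 7043.0 + 7055.7 + 7061.5 + 7055.3 + 7054.0 + 7062.3 + 7054.5) / 8 = 7055.4250
Moving ranges: 14.1, 12.7, 5.8, 6.2, 1.3, 8.3, 7.8; M̄R̄ = 56.2000 / 7 = 8.0286
LCL = X̄ − 3·M̄R̄/d₂ = 7055.4250 − 3 × 8.0286 / 1.128 = 7034.0724

7034.07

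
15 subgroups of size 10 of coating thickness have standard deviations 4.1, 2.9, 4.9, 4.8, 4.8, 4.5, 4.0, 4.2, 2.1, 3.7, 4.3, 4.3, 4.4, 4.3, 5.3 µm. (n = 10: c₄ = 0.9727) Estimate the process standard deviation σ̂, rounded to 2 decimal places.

4.29

s̄ = (4.1 + 2.9 + 4.9 + 4.8 + 4.8 + 4.5 + 4.0 + 4.2 + 2.1 + 3.7 + 4.3 + 4.3 + 4.4 + 4.3 + 5.3) / 15 = 4.1733
σ̂ = s̄ / c₄ = 4.1733 / 0.9727 = 4.2905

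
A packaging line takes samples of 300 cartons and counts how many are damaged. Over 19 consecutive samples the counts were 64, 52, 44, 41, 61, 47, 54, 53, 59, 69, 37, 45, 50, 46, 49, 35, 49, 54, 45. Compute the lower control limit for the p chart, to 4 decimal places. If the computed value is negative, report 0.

p̄ = Σdᵢ / (k·n) = 954 / (19 × 300) = 0.16737
LCL = p̄ − 3·√(p̄(1−p̄)/n) = 0.16737 − 3 × 0.02155 = 0.10271

0.1027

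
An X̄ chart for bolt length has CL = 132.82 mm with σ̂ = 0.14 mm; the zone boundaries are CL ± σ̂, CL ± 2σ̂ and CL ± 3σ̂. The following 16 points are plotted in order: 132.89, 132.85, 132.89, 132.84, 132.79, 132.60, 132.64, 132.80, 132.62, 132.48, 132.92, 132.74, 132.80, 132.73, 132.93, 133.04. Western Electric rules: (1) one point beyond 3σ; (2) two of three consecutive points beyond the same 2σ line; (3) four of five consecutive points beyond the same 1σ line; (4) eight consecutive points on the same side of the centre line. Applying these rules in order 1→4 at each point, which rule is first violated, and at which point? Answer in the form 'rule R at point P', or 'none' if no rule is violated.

Zone of each point (C = within 1σ̂, B = 1σ̂–2σ̂, A = 2σ̂–3σ̂, * = beyond 3σ̂; sign = side of CL): 1:+C, 2:+C, 3:+C, 4:+C, 5:-C, 6:-B, 7:-B, 8:-C, 9:-B, 10:-A, 11:+C, 12:-C, 13:-C, 14:-C, 15:+C, 16:+B
Rule 3 (four of five consecutive points beyond the same 1σ limit) is satisfied at point 10.

rule 3 at point 10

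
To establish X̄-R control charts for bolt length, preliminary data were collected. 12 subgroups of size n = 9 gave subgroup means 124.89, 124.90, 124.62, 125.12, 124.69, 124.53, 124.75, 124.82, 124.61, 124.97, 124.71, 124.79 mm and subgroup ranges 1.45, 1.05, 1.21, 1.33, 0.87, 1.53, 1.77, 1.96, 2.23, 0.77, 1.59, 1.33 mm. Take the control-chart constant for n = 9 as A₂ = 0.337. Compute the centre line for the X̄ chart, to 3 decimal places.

X̄̄ = (124.89 + 124.90 + 124.62 + 125.12 + 124.69 + 124.53 + 124.75 + 124.82 + 124.61 + 124.97 + 124.71 + 124.79) / 12 = 1497.4000 / 12 = 124.7833
CL = X̄̄ = 124.7833

124.783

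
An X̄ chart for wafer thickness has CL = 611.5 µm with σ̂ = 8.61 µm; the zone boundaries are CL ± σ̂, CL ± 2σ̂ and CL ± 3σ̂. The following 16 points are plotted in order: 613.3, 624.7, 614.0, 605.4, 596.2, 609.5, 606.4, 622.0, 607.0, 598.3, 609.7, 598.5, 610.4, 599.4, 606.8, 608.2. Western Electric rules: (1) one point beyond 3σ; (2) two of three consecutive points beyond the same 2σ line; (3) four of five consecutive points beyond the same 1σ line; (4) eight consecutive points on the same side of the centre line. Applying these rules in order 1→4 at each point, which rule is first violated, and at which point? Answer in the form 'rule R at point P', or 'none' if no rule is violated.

Zone of each point (C = within 1σ̂, B = 1σ̂–2σ̂, A = 2σ̂–3σ̂, * = beyond 3σ̂; sign = side of CL): 1:+C, 2:+B, 3:+C, 4:-C, 5:-B, 6:-C, 7:-C, 8:+B, 9:-C, 10:-B, 11:-C, 12:-B, 13:-C, 14:-B, 15:-C, 16:-C
Rule 4 (eight consecutive points on the same side of the centre line) is satisfied at point 16.

rule 4 at point 16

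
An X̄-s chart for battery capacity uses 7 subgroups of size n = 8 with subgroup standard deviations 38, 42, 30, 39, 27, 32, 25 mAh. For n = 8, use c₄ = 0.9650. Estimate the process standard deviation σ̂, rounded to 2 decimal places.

s̄ = (38 + 42 + 30 + 39 + 27 + 32 + 25) / 7 = 33.2857
σ̂ = s̄ / c₄ = 33.2857 / 0.9650 = 34.4930

34.49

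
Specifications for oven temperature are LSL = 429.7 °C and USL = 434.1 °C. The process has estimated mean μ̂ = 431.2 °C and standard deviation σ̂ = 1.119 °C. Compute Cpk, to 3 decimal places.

Cpu = (USL − μ̂) / (3σ̂) = (434.1 − 431.2) / (3 × 1.119) = 0.8639; Cpl = (μ̂ − LSL) / (3σ̂) = (431.2 − 429.7) / (3 × 1.119) = 0.4468; Cpk = min(Cpu, Cpl) = 0.4468

0.447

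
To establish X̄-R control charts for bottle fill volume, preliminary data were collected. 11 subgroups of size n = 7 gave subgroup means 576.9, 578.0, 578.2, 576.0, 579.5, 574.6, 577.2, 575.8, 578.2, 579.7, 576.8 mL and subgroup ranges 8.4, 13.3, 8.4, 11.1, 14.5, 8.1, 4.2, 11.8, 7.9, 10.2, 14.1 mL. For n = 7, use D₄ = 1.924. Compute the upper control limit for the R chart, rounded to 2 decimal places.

R̄ = (8.4 + 13.3 + 8.4 + 11.1 + 14.5 + 8.1 + 4.2 + 11.8 + 7.9 + 10.2 + 14.1) / 11 = 112.0000 / 11 = 10.1818
UCL_R = D₄·R̄ = 1.924 × 10.1818 = 19.5898

19.59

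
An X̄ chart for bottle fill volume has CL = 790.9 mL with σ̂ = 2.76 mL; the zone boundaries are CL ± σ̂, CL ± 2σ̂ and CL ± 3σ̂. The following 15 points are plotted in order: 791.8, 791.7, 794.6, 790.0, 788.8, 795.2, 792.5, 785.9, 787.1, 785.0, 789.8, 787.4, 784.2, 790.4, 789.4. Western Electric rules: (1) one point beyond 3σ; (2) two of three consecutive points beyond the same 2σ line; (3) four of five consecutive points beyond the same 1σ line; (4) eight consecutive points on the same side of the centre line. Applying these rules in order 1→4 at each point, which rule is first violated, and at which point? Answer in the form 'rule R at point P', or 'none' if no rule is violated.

Zone of each point (C = within 1σ̂, B = 1σ̂–2σ̂, A = 2σ̂–3σ̂, * = beyond 3σ̂; sign = side of CL): 1:+C, 2:+C, 3:+B, 4:-C, 5:-C, 6:+B, 7:+C, 8:-B, 9:-B, 10:-A, 11:-C, 12:-B, 13:-A, 14:-C, 15:-C
Rule 3 (four of five consecutive points beyond the same 1σ limit) is satisfied at point 12.

rule 3 at point 12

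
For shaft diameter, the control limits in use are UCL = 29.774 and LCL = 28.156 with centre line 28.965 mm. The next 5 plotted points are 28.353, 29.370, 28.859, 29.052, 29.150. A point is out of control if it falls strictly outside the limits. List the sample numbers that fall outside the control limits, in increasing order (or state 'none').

All 5 points lie within [28.156, 29.774].

none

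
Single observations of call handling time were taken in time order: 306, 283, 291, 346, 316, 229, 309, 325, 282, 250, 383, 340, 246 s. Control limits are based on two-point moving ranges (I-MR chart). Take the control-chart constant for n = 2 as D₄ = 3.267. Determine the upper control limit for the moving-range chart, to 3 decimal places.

175.329

Moving ranges: 23, 8, 55, 30, 87, 80, 16, 43, 32, 133, 43, 94; M̄R̄ = 644.0000 / 12 = 53.6667
UCL_MR = D₄·M̄R̄ = 3.267 × 53.6667 = 175.3290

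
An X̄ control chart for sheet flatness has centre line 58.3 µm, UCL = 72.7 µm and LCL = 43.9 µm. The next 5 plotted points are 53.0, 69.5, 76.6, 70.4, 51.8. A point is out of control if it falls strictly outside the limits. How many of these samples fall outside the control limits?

1

Compare each point to [43.9, 72.7]: sample 3 = 76.6 > UCL.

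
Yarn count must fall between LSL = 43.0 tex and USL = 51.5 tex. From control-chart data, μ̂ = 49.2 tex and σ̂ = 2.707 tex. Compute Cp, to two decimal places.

Cp = (USL − LSL) / (6σ̂) = (51.5 − 43.0) / (6 × 2.707) = 8.5000 / 16.2420 = 0.5233

0.52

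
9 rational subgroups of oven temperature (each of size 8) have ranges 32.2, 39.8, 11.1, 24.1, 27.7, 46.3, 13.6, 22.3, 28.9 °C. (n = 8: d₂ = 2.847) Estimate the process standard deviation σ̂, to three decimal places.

9.601

R̄ = (32.2 + 39.8 + 11.1 + 24.1 + 27.7 + 46.3 + 13.6 + 22.3 + 28.9) / 9 = 27.3333
σ̂ = R̄ / d₂ = 27.3333 / 2.847 = 9.6007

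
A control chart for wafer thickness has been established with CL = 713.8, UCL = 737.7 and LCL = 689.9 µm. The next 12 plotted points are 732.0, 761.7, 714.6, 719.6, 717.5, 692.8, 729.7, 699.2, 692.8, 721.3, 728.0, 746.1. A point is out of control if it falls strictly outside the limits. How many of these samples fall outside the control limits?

Compare each point to [689.9, 737.7]: sample 2 = 761.7 > UCL; sample 12 = 746.1 > UCL.

2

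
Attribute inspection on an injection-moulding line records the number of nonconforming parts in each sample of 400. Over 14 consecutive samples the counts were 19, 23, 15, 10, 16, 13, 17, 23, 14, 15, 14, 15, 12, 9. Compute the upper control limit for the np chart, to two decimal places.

p̄ = Σdᵢ / (k·n) = 215 / (14 × 400) = 0.03839
UCL = np̄ + 3·√(np̄(1−p̄)) = 15.3571 + 3 × √(15.3571×0.96161) = 15.3571 + 3 × 3.8429 = 26.8857

26.89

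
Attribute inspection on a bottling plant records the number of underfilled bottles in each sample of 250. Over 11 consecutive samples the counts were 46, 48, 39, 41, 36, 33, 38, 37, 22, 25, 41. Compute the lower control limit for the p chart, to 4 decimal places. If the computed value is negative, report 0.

0.0803

p̄ = Σdᵢ / (k·n) = 406 / (11 × 250) = 0.14764
LCL = p̄ − 3·√(p̄(1−p̄)/n) = 0.14764 − 3 × 0.02244 = 0.08033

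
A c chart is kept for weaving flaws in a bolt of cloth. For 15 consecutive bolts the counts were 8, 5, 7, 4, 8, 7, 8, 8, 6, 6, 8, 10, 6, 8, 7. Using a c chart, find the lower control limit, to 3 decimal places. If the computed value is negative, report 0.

c̄ = (8 + 5 + 7 + 4 + 8 + 7 + 8 + 8 + 6 + 6 + 8 + 10 + 6 + 8 + 7) / 15 = 106 / 15 = 7.0667
LCL = c̄ − 3√c̄ = 7.0667 − 3 × 2.6583 = -0.9083 → 0 (cannot be negative)

0.000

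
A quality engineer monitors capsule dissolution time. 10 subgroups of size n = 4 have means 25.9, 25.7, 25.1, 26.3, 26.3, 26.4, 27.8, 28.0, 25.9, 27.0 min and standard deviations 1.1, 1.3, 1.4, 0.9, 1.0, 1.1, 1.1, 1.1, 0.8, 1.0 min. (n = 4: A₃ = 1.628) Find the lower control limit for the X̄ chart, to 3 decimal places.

X̄̄ = (25.9 + 25.7 + 25.1 + 26.3 + 26.3 + 26.4 + 27.8 + 28.0 + 25.9 + 27.0) / 10 = 26.4400
s̄ = (1.1 + 1.3 + 1.4 + 0.9 + 1.0 + 1.1 + 1.1 + 1.1 + 0.8 + 1.0) / 10 = 1.0800
LCL = X̄̄ − A₃·s̄ = 26.4400 − 1.628 × 1.0800 = 24.6818

24.682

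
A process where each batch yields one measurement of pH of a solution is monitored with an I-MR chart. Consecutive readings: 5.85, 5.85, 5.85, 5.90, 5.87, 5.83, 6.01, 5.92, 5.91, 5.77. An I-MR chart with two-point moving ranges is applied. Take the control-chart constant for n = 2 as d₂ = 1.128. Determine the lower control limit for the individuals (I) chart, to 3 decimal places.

5.716

X̄ = (5.85 + 5.85 + 5.85 + 5.90 + 5.87 + 5.83 + 6.01 + 5.92 + 5.91 + 5.77) / 10 = 5.8760
Moving ranges: 0.00, 0.00, 0.05, 0.03, 0.04, 0.18, 0.09, 0.01, 0.14; M̄R̄ = 0.5400 / 9 = 0.0600
LCL = X̄ − 3·M̄R̄/d₂ = 5.8760 − 3 × 0.0600 / 1.128 = 5.7164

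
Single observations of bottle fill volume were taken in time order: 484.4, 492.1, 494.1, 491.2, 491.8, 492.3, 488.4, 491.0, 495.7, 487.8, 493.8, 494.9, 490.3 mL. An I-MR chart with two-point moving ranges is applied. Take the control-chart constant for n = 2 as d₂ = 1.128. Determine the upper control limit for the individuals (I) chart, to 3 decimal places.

X̄ = (484.4 + 492.1 + 494.1 + 491.2 + 491.8 + 492.3 + 488.4 + 491.0 + 495.7 + 487.8 + 493.8 + 494.9 + 490.3) / 13 = 491.3692
Moving ranges: 7.7, 2.0, 2.9, 0.6, 0.5, 3.9, 2.6, 4.7, 7.9, 6.0, 1.1, 4.6; M̄R̄ = 44.5000 / 12 = 3.7083
UCL = X̄ + 3·M̄R̄/d₂ = 491.3692 + 3 × 3.7083 / 1.128 = 501.2318

501.232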